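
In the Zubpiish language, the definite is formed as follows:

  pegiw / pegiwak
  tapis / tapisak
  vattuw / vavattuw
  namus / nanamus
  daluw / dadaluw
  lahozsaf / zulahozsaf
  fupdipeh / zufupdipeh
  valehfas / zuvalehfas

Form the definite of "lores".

pegiw and vattuw both end in -w yet inflect differently (pegiwak, vavattuw), so the final letter is not what conditions the rule; the last vowel is.
"lores" has last vowel 'e'. The one such stem in the data (fupdipeh → zufupdipeh) adds the prefix zu-, so the same rule applies.
The other patterns: stems whose last vowel is 'i' add -ak; stems whose last vowel is 'u' repeat the first consonant+vowel as a prefix.
So lores → zulores.

zulores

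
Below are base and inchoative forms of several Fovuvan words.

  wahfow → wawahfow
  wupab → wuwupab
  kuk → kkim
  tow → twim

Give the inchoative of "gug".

ggim

wahfow and tow both end in -w yet inflect differently (wawahfow, twim), so the final letter is not what conditions the rule; the number of vowels is.
"gug" has 1 vowel. The stems with 1 vowel (kuk → kkim, tow → twim) delete the last vowel and add -im.
So gug → ggim.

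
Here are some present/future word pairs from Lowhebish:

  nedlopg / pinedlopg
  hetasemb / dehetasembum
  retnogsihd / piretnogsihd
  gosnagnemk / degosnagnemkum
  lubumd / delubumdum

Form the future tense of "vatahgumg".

devatahgumgum

"vatahgumg" has second-to-last letter 'm'. The stems whose second-to-last letter is 'm' (gosnagnemk → degosnagnemkum, hetasemb → dehetasembum, lubumd → delubumdum) add de- … -um around the stem.
So vatahgumg → devatahgumgum.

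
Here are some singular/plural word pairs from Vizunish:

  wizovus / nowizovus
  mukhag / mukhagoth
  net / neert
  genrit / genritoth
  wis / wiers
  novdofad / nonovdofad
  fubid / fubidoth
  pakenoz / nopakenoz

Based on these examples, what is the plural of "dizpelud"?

net and genrit both end in -t yet inflect differently (neert, genritoth), so the final letter is not what conditions the rule; the number of vowels is.
"dizpelud" has 3 vowels. The stems with 3 vowels (pakenoz → nopakenoz, wizovus → nowizovus, novdofad → nonovdofad) add the prefix no-.
The other patterns: stems with 1 vowel insert -er- after the first vowel; stems with 2 vowels add -oth.
So dizpelud → nodizpelud.

nodizpelud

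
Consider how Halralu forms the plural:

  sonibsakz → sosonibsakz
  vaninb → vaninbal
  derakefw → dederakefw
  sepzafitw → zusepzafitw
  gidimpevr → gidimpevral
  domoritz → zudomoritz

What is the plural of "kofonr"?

sepzafitw and derakefw both end in -w yet inflect differently (zusepzafitw, dederakefw), so the final letter is not what conditions the rule; the second-to-last letter is.
"kofonr" has second-to-last letter 'n'. The one such stem in the data (vaninb → vaninbal) adds -al, so the same rule applies.
So kofonr → kofonral.

kofonral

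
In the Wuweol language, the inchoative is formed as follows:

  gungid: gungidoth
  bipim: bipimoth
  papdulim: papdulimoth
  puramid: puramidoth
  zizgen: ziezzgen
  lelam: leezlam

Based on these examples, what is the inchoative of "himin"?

"himin" has last vowel 'i'. The stems whose last vowel is 'i' (gungid → gungidoth, bipim → bipimoth, papdulim → papdulimoth) add -oth.
The other pattern: stems whose last vowel is 'a' or 'e' insert -ez- after the first vowel.
So himin → himinoth.

himinoth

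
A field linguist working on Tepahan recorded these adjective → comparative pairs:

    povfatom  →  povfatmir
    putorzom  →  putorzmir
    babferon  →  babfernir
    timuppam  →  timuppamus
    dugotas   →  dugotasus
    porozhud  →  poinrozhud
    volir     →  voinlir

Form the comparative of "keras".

povfatom and timuppam both end in -m yet inflect differently (povfatmir, timuppamus), so the final letter is not what conditions the rule; the last vowel is.
"keras" has last vowel 'a'. The stems whose last vowel is 'a' (timuppam → timuppamus, dugotas → dugotasus) add -us.
The other patterns: stems whose last vowel is 'o' delete the last vowel and add -ir; stems whose last vowel is 'i' or 'u' insert -in- after the first vowel.
So keras → kerasus.

kerasus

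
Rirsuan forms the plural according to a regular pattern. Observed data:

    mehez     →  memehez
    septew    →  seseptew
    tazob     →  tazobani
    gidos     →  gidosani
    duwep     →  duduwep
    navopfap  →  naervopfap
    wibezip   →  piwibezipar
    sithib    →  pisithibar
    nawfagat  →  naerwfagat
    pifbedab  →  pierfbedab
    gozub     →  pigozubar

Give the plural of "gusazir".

"gusazir" has last vowel 'i'. The stems whose last vowel is 'i' (sithib → pisithibar, wibezip → piwibezipar) add pi- … -ar around the stem.
The other patterns: stems whose last vowel is 'o' add -ani; stems whose last vowel is 'e' repeat the first consonant+vowel as a prefix; stems whose last vowel is 'a' insert -er- after the first vowel.
So gusazir → pigusazirar.

pigusazirar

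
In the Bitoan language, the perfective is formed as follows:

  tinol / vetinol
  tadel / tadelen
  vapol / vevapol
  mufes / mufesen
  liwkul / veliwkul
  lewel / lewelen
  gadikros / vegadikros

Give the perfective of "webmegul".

vewebmegul

lewel and vapol both end in -l yet inflect differently (lewelen, vevapol), so the final letter is not what conditions the rule; the last vowel is.
"webmegul" has last vowel 'u'. The one such stem in the data (liwkul → veliwkul) adds the prefix ve-, so the same rule applies.
The other pattern: stems whose last vowel is 'e' add -en.
So webmegul → vewebmegul.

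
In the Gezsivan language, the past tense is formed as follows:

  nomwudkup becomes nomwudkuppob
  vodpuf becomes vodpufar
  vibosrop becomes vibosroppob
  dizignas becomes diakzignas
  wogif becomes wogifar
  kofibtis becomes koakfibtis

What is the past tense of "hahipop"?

hahipoppob

wogif and kofibtis both have last vowel 'i' yet inflect differently (wogifar, koakfibtis), so the last vowel is not what conditions the rule; the final letter is.
"hahipop" ends in -p. The stems ending in -p (vibosrop → vibosroppob, nomwudkup → nomwudkuppob) double the final consonant and add -ob.
The other patterns: stems ending in -f add -ar; stems ending in -s insert -ak- after the first vowel.
So hahipop → hahipoppob.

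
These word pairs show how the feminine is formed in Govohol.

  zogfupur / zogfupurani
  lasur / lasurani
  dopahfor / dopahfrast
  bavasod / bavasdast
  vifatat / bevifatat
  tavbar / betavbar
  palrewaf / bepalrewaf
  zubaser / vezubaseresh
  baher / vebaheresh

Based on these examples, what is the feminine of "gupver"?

vegupveresh

zogfupur and dopahfor both end in -r yet inflect differently (zogfupurani, dopahfrast), so the final letter is not what conditions the rule; the last vowel is.
"gupver" has last vowel 'e'. The stems whose last vowel is 'e' (zubaser → vezubaseresh, baher → vebaheresh) add ve- … -esh around the stem.
So gupver → vegupveresh.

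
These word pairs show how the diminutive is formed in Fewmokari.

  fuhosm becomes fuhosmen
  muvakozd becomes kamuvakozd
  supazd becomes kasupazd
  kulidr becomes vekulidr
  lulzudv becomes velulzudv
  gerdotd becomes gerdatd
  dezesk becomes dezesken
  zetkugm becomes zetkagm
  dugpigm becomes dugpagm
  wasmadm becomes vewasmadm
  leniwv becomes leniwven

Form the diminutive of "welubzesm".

welubzesmen

fuhosm and wasmadm both end in -m yet inflect differently (fuhosmen, vewasmadm), so the final letter is not what conditions the rule; the second-to-last letter is.
"welubzesm" has second-to-last letter 's'. The stems whose second-to-last letter is 's' (dezesk → dezesken, fuhosm → fuhosmen) add -en.
The other patterns: stems whose second-to-last letter is 'd' add the prefix ve-; stems whose second-to-last letter is 'z' add the prefix ka-; stems whose second-to-last letter is 'g' or 't' change the last vowel to 'a'.
So welubzesm → welubzesmen.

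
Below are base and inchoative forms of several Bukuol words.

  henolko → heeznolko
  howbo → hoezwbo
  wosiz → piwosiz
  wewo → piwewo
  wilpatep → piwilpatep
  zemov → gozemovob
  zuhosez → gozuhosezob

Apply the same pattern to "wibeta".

piwibeta

henolko and wewo both end in -o yet inflect differently (heeznolko, piwewo), so the final letter is not what conditions the rule; the first letter is.
"wibeta" begins with w-. The stems beginning with w- (wosiz → piwosiz, wewo → piwewo, wilpatep → piwilpatep) add the prefix pi-.
The other patterns: stems beginning with h- insert -ez- after the first vowel; stems beginning with z- add go- … -ob around the stem.
So wibeta → piwibeta.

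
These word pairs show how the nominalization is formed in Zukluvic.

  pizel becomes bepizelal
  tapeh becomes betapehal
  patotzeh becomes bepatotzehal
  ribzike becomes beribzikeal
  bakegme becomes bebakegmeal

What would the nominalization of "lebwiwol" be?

Every pair shown (pizel → bepizelal, tapeh → betapehal, patotzeh → bepatotzehal, …) follows the same rule: add be- … -al around the stem.
So lebwiwol → belebwiwolal.

belebwiwolal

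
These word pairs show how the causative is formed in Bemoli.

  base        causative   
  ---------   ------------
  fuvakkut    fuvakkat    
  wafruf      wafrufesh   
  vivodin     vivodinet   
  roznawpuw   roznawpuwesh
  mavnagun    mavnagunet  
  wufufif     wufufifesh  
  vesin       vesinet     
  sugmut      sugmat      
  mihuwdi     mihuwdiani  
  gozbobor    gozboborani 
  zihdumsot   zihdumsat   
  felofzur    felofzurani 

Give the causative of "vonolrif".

"vonolrif" ends in -f. The stems ending in -f (wufufif → wufufifesh, wafruf → wafrufesh) add -esh.
So vonolrif → vonolrifesh.

vonolrifesh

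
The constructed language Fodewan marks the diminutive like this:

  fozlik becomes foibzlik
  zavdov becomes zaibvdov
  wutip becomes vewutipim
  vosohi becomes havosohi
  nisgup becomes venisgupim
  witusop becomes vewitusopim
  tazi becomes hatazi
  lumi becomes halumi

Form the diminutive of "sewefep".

vesewefepim

"sewefep" ends in -p. The stems ending in -p (nisgup → venisgupim, witusop → vewitusopim, wutip → vewutipim) add ve- … -im around the stem.
The other patterns: stems ending in -i add the prefix ha-; stems ending in -k or -v insert -ib- after the first vowel.
So sewefep → vesewefepim.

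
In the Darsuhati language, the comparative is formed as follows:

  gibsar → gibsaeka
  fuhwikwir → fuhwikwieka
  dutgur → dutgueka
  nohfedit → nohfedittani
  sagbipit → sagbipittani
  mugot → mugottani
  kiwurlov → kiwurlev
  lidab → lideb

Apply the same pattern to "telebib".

"telebib" ends in -b. The one such stem in the data (lidab → lideb) changes the last vowel to 'e' (as does kiwurlov), so the same rule applies.
So telebib → telebeb.

telebeb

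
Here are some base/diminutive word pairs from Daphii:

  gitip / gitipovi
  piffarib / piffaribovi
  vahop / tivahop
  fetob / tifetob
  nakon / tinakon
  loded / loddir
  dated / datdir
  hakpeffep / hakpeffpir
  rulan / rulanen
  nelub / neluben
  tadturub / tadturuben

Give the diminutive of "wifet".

gitip and vahop both end in -p yet inflect differently (gitipovi, tivahop), so the final letter is not what conditions the rule; the last vowel is.
"wifet" has last vowel 'e'. The stems whose last vowel is 'e' (loded → loddir, dated → datdir, hakpeffep → hakpeffpir) delete the last vowel and add -ir.
The other patterns: stems whose last vowel is 'i' add -ovi; stems whose last vowel is 'o' add the prefix ti-; stems whose last vowel is 'a' or 'u' add -en.
So wifet → wiftir.

wiftir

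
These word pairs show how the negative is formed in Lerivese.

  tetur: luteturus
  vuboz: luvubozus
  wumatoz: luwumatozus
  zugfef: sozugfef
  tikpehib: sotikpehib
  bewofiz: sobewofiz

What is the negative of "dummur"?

ludummurus

"dummur" has last vowel 'u'. The one such stem in the data (tetur → luteturus) adds lu- … -us around the stem, so the same rule applies.
The other pattern: stems whose last vowel is 'e' or 'i' add the prefix so-.
So dummur → ludummurus.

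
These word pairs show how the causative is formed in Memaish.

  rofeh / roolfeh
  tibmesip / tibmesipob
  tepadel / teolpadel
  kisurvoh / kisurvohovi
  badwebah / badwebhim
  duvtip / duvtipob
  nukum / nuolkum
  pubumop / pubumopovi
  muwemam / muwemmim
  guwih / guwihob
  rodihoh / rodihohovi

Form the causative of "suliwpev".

guwih and rofeh both end in -h yet inflect differently (guwihob, roolfeh), so the final letter is not what conditions the rule; the last vowel is.
"suliwpev" has last vowel 'e'. The stems whose last vowel is 'e' (rofeh → roolfeh, tepadel → teolpadel) insert -ol- after the first vowel.
The other patterns: stems whose last vowel is 'i' add -ob; stems whose last vowel is 'a' delete the last vowel and add -im; stems whose last vowel is 'o' add -ovi.
So suliwpev → suolliwpev.

suolliwpev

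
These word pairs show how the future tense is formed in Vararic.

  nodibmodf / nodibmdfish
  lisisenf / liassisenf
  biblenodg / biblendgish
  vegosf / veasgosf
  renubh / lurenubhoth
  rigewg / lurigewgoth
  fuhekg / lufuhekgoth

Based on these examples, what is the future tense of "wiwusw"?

"wiwusw" has second-to-last letter 's'. The one such stem in the data (vegosf → veasgosf) inserts -as- after the first vowel (as does lisisenf), so the same rule applies.
The other patterns: stems whose second-to-last letter is 'd' delete the last vowel and add -ish; stems whose second-to-last letter is 'b', 'k' or 'w' add lu- … -oth around the stem.
So wiwusw → wiaswusw.

wiaswusw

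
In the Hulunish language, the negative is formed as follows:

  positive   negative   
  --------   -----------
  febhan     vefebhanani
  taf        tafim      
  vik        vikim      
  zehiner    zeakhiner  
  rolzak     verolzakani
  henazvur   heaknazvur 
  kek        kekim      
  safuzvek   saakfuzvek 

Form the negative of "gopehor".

goakpehor

vik and rolzak both end in -k yet inflect differently (vikim, verolzakani), so the final letter is not what conditions the rule; the number of vowels is.
"gopehor" has 3 vowels. The stems with 3 vowels (safuzvek → saakfuzvek, zehiner → zeakhiner, henazvur → heaknazvur) insert -ak- after the first vowel.
So gopehor → goakpehor.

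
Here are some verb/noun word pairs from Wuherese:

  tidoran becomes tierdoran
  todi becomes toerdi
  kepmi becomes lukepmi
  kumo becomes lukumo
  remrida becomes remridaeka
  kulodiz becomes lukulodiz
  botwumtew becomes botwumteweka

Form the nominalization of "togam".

"togam" begins with t-. The stems beginning with t- (todi → toerdi, tidoran → tierdoran) insert -er- after the first vowel.
The other patterns: stems beginning with k- add the prefix lu-; stems beginning with b- or r- add -eka.
So togam → toergam.

toergam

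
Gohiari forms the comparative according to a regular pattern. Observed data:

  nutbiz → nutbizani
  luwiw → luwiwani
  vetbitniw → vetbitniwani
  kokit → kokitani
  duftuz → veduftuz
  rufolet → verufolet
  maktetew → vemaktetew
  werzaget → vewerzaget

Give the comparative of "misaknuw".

vemisaknuw

nutbiz and duftuz both end in -z yet inflect differently (nutbizani, veduftuz), so the final letter is not what conditions the rule; the last vowel is.
"misaknuw" has last vowel 'u'. The one such stem in the data (duftuz → veduftuz) adds the prefix ve-, so the same rule applies.
The other pattern: stems whose last vowel is 'i' add -ani.
So misaknuw → vemisaknuw.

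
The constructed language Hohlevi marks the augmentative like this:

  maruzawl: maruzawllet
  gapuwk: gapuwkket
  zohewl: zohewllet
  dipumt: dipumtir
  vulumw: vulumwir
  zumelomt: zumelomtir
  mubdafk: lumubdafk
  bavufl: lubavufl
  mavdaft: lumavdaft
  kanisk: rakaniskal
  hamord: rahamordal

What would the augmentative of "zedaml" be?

zedamlir

"zedaml" has second-to-last letter 'm'. The stems whose second-to-last letter is 'm' (dipumt → dipumtir, vulumw → vulumwir, zumelomt → zumelomtir) add -ir.
The other patterns: stems whose second-to-last letter is 'w' double the final consonant and add -et; stems whose second-to-last letter is 'f' add the prefix lu-; stems whose second-to-last letter is 'r' or 's' add ra- … -al around the stem.
So zedaml → zedamlir.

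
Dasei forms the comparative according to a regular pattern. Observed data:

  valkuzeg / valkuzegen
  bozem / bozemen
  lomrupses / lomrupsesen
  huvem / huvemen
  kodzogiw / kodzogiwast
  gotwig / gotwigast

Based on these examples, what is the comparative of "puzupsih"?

valkuzeg and gotwig both end in -g yet inflect differently (valkuzegen, gotwigast), so the final letter is not what conditions the rule; the last vowel is.
"puzupsih" has last vowel 'i'. The stems whose last vowel is 'i' (kodzogiw → kodzogiwast, gotwig → gotwigast) add -ast.
The other pattern: stems whose last vowel is 'e' add -en.
So puzupsih → puzupsihast.

puzupsihast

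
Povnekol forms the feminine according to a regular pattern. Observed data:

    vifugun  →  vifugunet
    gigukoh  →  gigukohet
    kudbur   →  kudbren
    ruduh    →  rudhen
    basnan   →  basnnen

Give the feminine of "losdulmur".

"losdulmur" has 3 vowels. The stems with 3 vowels (vifugun → vifugunet, gigukoh → gigukohet) add -et.
The other pattern: stems with 2 vowels delete the last vowel and add -en.
So losdulmur → losdulmuret.

losdulmuret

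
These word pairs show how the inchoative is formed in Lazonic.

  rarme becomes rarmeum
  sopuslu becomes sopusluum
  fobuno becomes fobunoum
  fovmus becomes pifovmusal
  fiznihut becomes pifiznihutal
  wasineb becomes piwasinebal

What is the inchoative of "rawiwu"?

"rawiwu" ends in a vowel. The stems ending in a vowel (rarme → rarmeum, sopuslu → sopusluum, fobuno → fobunoum) add -um.
So rawiwu → rawiwuum.

rawiwuum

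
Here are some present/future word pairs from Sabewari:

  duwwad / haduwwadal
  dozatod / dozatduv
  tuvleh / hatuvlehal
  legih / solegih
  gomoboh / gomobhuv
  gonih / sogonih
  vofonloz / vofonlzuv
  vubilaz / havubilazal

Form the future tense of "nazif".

gomoboh and gonih both end in -h yet inflect differently (gomobhuv, sogonih), so the final letter is not what conditions the rule; the last vowel is.
"nazif" has last vowel 'i'. The stems whose last vowel is 'i' (gonih → sogonih, legih → solegih) add the prefix so-.
So nazif → sonazif.

sonazif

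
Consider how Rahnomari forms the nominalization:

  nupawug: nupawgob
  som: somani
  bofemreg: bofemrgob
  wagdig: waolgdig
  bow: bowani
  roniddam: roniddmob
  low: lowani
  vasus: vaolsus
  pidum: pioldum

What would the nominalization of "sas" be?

som and pidum both end in -m yet inflect differently (somani, pioldum), so the final letter is not what conditions the rule; the number of vowels is.
"sas" has 1 vowel. The stems with 1 vowel (bow → bowani, low → lowani, som → somani) add -ani.
The other patterns: stems with 2 vowels insert -ol- after the first vowel; stems with 3 vowels delete the last vowel and add -ob.
So sas → sasani.

sasani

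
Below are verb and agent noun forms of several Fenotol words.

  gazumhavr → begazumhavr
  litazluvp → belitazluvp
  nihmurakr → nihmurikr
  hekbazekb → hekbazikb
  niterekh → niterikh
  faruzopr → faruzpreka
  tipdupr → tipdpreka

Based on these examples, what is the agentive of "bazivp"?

bebazivp

"bazivp" has second-to-last letter 'v'. The stems whose second-to-last letter is 'v' (gazumhavr → begazumhavr, litazluvp → belitazluvp) add the prefix be-.
The other patterns: stems whose second-to-last letter is 'k' change the last vowel to 'i'; stems whose second-to-last letter is 'p' delete the last vowel and add -eka.
So bazivp → bebazivp.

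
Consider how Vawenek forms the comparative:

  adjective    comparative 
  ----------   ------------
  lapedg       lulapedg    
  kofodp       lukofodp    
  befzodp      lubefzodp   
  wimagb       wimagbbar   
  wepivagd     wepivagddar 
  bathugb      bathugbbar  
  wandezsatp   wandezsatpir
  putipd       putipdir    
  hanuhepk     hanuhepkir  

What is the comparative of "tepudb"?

"tepudb" has second-to-last letter 'd'. The stems whose second-to-last letter is 'd' (lapedg → lulapedg, kofodp → lukofodp, befzodp → lubefzodp) add the prefix lu-.
The other patterns: stems whose second-to-last letter is 'g' double the final consonant and add -ar; stems whose second-to-last letter is 'p' or 't' add -ir.
So tepudb → lutepudb.

lutepudb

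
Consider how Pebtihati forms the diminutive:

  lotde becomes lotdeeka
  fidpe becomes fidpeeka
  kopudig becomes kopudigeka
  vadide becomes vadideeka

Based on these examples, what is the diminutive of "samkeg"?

Every pair shown (lotde → lotdeeka, fidpe → fidpeeka, kopudig → kopudigeka, …) follows the same rule: add -eka.
So samkeg → samkegeka.

samkegeka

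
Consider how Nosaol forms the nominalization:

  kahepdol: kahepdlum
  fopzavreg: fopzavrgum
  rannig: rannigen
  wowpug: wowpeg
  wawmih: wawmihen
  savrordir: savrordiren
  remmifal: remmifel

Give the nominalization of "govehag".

goveheg

wowpug and rannig both end in -g yet inflect differently (wowpeg, rannigen), so the final letter is not what conditions the rule; the last vowel is.
"govehag" has last vowel 'a'. The one such stem in the data (remmifal → remmifel) changes the last vowel to 'e' (as does wowpug), so the same rule applies.
So govehag → goveheg.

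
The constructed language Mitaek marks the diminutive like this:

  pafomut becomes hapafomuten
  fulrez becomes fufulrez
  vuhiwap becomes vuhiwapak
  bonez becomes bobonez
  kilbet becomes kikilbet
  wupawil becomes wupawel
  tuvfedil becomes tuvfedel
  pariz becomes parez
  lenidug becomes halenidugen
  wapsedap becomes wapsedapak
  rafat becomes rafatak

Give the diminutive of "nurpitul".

hanurpitulen

rafat and pafomut both end in -t yet inflect differently (rafatak, hapafomuten), so the final letter is not what conditions the rule; the last vowel is.
"nurpitul" has last vowel 'u'. The stems whose last vowel is 'u' (pafomut → hapafomuten, lenidug → halenidugen) add ha- … -en around the stem.
The other patterns: stems whose last vowel is 'a' add -ak; stems whose last vowel is 'i' change the last vowel to 'e'; stems whose last vowel is 'e' repeat the first consonant+vowel as a prefix.
So nurpitul → hanurpitulen.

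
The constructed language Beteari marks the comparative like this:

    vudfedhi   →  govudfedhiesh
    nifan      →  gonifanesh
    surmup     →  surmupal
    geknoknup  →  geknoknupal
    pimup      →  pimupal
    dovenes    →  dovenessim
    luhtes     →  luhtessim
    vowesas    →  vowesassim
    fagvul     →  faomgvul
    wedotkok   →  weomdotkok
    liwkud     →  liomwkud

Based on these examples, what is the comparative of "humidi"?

gohumidiesh

nifan and vowesas both have last vowel 'a' yet inflect differently (gonifanesh, vowesassim), so the last vowel is not what conditions the rule; the final letter is.
"humidi" ends in -i. The one such stem in the data (vudfedhi → govudfedhiesh) adds go- … -esh around the stem, so the same rule applies.
The other patterns: stems ending in -p add -al; stems ending in -s double the final consonant and add -im; stems ending in -d, -k or -l insert -om- after the first vowel.
So humidi → gohumidiesh.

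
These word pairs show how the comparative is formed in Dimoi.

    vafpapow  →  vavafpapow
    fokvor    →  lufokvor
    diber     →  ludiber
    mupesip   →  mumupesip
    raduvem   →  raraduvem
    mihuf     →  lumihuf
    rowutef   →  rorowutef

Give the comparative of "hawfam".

luhawfam

rowutef and mihuf both end in -f yet inflect differently (rorowutef, lumihuf), so the final letter is not what conditions the rule; the number of vowels is.
"hawfam" has 2 vowels. The stems with 2 vowels (diber → ludiber, mihuf → lumihuf, fokvor → lufokvor) add the prefix lu-.
The other pattern: stems with 3 vowels repeat the first consonant+vowel as a prefix.
So hawfam → luhawfam.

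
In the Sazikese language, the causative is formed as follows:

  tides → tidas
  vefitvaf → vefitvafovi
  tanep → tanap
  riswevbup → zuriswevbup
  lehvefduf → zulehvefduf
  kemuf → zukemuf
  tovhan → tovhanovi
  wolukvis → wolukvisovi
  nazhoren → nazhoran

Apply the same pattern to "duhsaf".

duhsafovi

riswevbup and tanep both end in -p yet inflect differently (zuriswevbup, tanap), so the final letter is not what conditions the rule; the last vowel is.
"duhsaf" has last vowel 'a'. The stems whose last vowel is 'a' (vefitvaf → vefitvafovi, tovhan → tovhanovi) add -ovi.
So duhsaf → duhsafovi.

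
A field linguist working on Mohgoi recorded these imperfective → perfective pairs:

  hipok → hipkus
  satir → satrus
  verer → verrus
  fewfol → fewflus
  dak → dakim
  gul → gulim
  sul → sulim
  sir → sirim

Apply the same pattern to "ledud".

hipok and dak both end in -k yet inflect differently (hipkus, dakim), so the final letter is not what conditions the rule; the number of vowels is.
"ledud" has 2 vowels. The stems with 2 vowels (hipok → hipkus, satir → satrus, verer → verrus) delete the last vowel and add -us.
The other pattern: stems with 1 vowel add -im.
So ledud → leddus.

leddus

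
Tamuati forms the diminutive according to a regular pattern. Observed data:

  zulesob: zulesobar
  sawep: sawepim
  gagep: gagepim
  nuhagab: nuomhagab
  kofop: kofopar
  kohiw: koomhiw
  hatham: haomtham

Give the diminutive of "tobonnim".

gagep and kofop both end in -p yet inflect differently (gagepim, kofopar), so the final letter is not what conditions the rule; the last vowel is.
"tobonnim" has last vowel 'i'. The one such stem in the data (kohiw → koomhiw) inserts -om- after the first vowel (as do nuhagab, hatham), so the same rule applies.
The other patterns: stems whose last vowel is 'e' add -im; stems whose last vowel is 'o' add -ar.
So tobonnim → toombonnim.

toombonnim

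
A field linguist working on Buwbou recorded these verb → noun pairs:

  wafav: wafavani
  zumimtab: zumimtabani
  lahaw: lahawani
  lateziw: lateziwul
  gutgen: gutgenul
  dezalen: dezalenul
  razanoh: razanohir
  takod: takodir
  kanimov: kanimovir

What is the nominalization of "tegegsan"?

tegegsanani

lahaw and lateziw both end in -w yet inflect differently (lahawani, lateziwul), so the final letter is not what conditions the rule; the last vowel is.
"tegegsan" has last vowel 'a'. The stems whose last vowel is 'a' (wafav → wafavani, zumimtab → zumimtabani, lahaw → lahawani) add -ani.
So tegegsan → tegegsanani.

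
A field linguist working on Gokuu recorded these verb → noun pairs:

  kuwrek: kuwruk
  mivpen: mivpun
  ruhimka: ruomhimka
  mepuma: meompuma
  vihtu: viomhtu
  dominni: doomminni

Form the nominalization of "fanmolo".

mivpen and mepuma both begin with m- yet inflect differently (mivpun, meompuma), so the first letter is not what conditions the rule; whether the stem ends in a vowel or a consonant is.
"fanmolo" ends in a vowel. The stems ending in a vowel (ruhimka → ruomhimka, mepuma → meompuma, vihtu → viomhtu) insert -om- after the first vowel.
The other pattern: stems ending in a consonant change the last vowel to 'u'.
So fanmolo → faomnmolo.

faomnmolo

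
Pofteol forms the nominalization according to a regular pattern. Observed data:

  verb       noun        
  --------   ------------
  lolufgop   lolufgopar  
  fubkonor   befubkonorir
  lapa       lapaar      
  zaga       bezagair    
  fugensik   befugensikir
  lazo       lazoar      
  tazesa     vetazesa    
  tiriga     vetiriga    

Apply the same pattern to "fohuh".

tazesa and lapa both end in -a yet inflect differently (vetazesa, lapaar), so the final letter is not what conditions the rule; the first letter is.
"fohuh" begins with f-. The stems beginning with f- (fugensik → befugensikir, fubkonor → befubkonorir) add be- … -ir around the stem.
The other patterns: stems beginning with t- add the prefix ve-; stems beginning with l- add -ar.
So fohuh → befohuhir.

befohuhir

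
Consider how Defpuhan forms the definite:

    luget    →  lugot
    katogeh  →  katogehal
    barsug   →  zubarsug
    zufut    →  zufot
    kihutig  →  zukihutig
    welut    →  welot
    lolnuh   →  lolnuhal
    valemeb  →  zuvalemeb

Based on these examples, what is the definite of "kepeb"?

zukepeb

katogeh and luget both have last vowel 'e' yet inflect differently (katogehal, lugot), so the last vowel is not what conditions the rule; the final letter is.
"kepeb" ends in -b. The one such stem in the data (valemeb → zuvalemeb) adds the prefix zu-, so the same rule applies.
So kepeb → zukepeb.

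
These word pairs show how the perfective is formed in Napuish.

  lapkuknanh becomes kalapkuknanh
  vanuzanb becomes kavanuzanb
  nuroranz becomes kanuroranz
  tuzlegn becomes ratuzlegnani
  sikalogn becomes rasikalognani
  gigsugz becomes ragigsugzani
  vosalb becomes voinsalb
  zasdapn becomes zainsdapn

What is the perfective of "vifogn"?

nuroranz and gigsugz both end in -z yet inflect differently (kanuroranz, ragigsugzani), so the final letter is not what conditions the rule; the second-to-last letter is.
"vifogn" has second-to-last letter 'g'. The stems whose second-to-last letter is 'g' (tuzlegn → ratuzlegnani, sikalogn → rasikalognani, gigsugz → ragigsugzani) add ra- … -ani around the stem.
The other patterns: stems whose second-to-last letter is 'n' add the prefix ka-; stems whose second-to-last letter is 'l' or 'p' insert -in- after the first vowel.
So vifogn → ravifognani.

ravifognani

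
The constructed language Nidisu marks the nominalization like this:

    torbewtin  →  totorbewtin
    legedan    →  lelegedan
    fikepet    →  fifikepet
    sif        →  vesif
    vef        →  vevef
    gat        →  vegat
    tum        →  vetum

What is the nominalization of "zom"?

vezom

fikepet and gat both end in -t yet inflect differently (fifikepet, vegat), so the final letter is not what conditions the rule; the number of vowels is.
"zom" has 1 vowel. The stems with 1 vowel (sif → vesif, vef → vevef, gat → vegat) add the prefix ve-.
So zom → vezom.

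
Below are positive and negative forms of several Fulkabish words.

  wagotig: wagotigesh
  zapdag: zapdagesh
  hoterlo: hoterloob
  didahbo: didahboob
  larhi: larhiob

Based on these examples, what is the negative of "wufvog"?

wagotig and larhi both have last vowel 'i' yet inflect differently (wagotigesh, larhiob), so the last vowel is not what conditions the rule; whether the stem ends in a vowel or a consonant is.
"wufvog" ends in a consonant. The stems ending in a consonant (wagotig → wagotigesh, zapdag → zapdagesh) add -esh.
The other pattern: stems ending in a vowel add -ob.
So wufvog → wufvogesh.

wufvogesh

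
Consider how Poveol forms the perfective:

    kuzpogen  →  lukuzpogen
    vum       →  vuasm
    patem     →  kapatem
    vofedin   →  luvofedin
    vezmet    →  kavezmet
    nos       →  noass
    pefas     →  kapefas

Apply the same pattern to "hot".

hoast

nos and pefas both end in -s yet inflect differently (noass, kapefas), so the final letter is not what conditions the rule; the number of vowels is.
"hot" has 1 vowel. The stems with 1 vowel (nos → noass, vum → vuasm) insert -as- after the first vowel.
So hot → hoast.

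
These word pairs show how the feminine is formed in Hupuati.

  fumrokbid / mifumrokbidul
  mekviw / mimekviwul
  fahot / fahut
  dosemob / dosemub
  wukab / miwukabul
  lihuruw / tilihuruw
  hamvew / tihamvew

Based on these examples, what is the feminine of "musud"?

timusud

wukab and dosemob both end in -b yet inflect differently (miwukabul, dosemub), so the final letter is not what conditions the rule; the last vowel is.
"musud" has last vowel 'u'. The one such stem in the data (lihuruw → tilihuruw) adds the prefix ti-, so the same rule applies.
The other patterns: stems whose last vowel is 'a' or 'i' add mi- … -ul around the stem; stems whose last vowel is 'o' change the last vowel to 'u'.
So musud → timusud.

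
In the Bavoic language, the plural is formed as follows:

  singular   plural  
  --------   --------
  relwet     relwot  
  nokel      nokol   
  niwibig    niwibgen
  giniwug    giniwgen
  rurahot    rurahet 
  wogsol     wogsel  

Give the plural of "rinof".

rinef

"rinof" has last vowel 'o'. The stems whose last vowel is 'o' (rurahot → rurahet, wogsol → wogsel) change the last vowel to 'e'.
So rinof → rinef.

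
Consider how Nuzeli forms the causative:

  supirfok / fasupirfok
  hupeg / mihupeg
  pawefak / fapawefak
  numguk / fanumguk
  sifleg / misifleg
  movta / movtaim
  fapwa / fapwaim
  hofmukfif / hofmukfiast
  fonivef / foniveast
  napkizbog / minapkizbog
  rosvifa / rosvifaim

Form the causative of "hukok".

fahukok

"hukok" ends in -k. The stems ending in -k (supirfok → fasupirfok, pawefak → fapawefak, numguk → fanumguk) add the prefix fa-.
The other patterns: stems ending in -f drop the final letter and add -ast; stems ending in -a add -im; stems ending in -g add the prefix mi-.
So hukok → fahukok.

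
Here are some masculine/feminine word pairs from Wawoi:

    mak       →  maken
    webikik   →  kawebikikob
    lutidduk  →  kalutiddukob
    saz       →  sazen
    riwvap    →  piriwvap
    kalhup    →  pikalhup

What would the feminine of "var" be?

mak and lutidduk both end in -k yet inflect differently (maken, kalutiddukob), so the final letter is not what conditions the rule; the number of vowels is.
"var" has 1 vowel. The stems with 1 vowel (mak → maken, saz → sazen) add -en.
So var → varen.

varen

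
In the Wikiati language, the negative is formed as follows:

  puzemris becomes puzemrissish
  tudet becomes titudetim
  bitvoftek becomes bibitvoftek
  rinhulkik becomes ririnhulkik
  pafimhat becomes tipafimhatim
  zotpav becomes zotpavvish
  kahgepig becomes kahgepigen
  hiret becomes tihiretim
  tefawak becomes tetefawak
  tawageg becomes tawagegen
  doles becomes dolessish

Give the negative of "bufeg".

bufegen

tawageg and hiret both have last vowel 'e' yet inflect differently (tawagegen, tihiretim), so the last vowel is not what conditions the rule; the final letter is.
"bufeg" ends in -g. The stems ending in -g (kahgepig → kahgepigen, tawageg → tawagegen) add -en.
The other patterns: stems ending in -t add ti- … -im around the stem; stems ending in -k repeat the first consonant+vowel as a prefix; stems ending in -s or -v double the final consonant and add -ish.
So bufeg → bufegen.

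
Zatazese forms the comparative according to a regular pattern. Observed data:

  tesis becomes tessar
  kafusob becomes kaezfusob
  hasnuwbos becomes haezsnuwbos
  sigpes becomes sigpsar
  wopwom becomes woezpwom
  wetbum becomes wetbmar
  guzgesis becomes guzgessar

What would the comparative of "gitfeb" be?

gitfbar

wopwom and wetbum both end in -m yet inflect differently (woezpwom, wetbmar), so the final letter is not what conditions the rule; the last vowel is.
"gitfeb" has last vowel 'e'. The one such stem in the data (sigpes → sigpsar) deletes the last vowel and adds -ar (as do wetbum, tesis), so the same rule applies.
The other pattern: stems whose last vowel is 'o' insert -ez- after the first vowel.
So gitfeb → gitfbar.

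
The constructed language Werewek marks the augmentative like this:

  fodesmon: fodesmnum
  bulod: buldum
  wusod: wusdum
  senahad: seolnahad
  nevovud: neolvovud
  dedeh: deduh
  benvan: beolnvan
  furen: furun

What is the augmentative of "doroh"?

dorhum

fodesmon and furen both end in -n yet inflect differently (fodesmnum, furun), so the final letter is not what conditions the rule; the last vowel is.
"doroh" has last vowel 'o'. The stems whose last vowel is 'o' (wusod → wusdum, fodesmon → fodesmnum, bulod → buldum) delete the last vowel and add -um.
The other patterns: stems whose last vowel is 'e' change the last vowel to 'u'; stems whose last vowel is 'a' or 'u' insert -ol- after the first vowel.
So doroh → dorhum.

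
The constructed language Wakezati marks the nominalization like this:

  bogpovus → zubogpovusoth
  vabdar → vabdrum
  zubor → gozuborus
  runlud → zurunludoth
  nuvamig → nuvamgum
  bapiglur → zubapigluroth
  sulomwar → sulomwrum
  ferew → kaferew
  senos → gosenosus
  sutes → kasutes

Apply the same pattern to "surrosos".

bogpovus and sutes both end in -s yet inflect differently (zubogpovusoth, kasutes), so the final letter is not what conditions the rule; the last vowel is.
"surrosos" has last vowel 'o'. The stems whose last vowel is 'o' (senos → gosenosus, zubor → gozuborus) add go- … -us around the stem.
The other patterns: stems whose last vowel is 'u' add zu- … -oth around the stem; stems whose last vowel is 'e' add the prefix ka-; stems whose last vowel is 'a' or 'i' delete the last vowel and add -um.
So surrosos → gosurrososus.

gosurrososus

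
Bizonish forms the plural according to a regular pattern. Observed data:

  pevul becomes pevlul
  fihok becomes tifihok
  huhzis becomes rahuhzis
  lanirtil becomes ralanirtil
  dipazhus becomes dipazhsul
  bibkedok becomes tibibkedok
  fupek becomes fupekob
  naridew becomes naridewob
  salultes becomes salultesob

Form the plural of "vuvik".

fihok and fupek both end in -k yet inflect differently (tifihok, fupekob), so the final letter is not what conditions the rule; the last vowel is.
"vuvik" has last vowel 'i'. The stems whose last vowel is 'i' (huhzis → rahuhzis, lanirtil → ralanirtil) add the prefix ra-.
The other patterns: stems whose last vowel is 'u' delete the last vowel and add -ul; stems whose last vowel is 'o' add the prefix ti-; stems whose last vowel is 'e' add -ob.
So vuvik → ravuvik.

ravuvik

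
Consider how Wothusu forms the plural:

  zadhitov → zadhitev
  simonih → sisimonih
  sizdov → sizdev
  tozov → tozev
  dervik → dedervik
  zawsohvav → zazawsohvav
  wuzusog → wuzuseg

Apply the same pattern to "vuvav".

tozov and zawsohvav both end in -v yet inflect differently (tozev, zazawsohvav), so the final letter is not what conditions the rule; the last vowel is.
"vuvav" has last vowel 'a'. The one such stem in the data (zawsohvav → zazawsohvav) repeats the first consonant+vowel as a prefix (as do dervik, simonih), so the same rule applies.
The other pattern: stems whose last vowel is 'o' change the last vowel to 'e'.
So vuvav → vuvuvav.

vuvuvav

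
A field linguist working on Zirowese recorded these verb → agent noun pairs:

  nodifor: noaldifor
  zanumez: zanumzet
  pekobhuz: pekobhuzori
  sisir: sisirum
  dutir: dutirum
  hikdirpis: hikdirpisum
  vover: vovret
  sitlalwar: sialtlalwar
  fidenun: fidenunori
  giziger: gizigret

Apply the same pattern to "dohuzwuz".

sisir and sitlalwar both end in -r yet inflect differently (sisirum, sialtlalwar), so the final letter is not what conditions the rule; the last vowel is.
"dohuzwuz" has last vowel 'u'. The stems whose last vowel is 'u' (pekobhuz → pekobhuzori, fidenun → fidenunori) add -ori.
So dohuzwuz → dohuzwuzori.

dohuzwuzori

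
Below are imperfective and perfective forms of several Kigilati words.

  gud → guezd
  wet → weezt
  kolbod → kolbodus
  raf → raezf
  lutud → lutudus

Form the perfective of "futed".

"futed" has 2 vowels. The stems with 2 vowels (kolbod → kolbodus, lutud → lutudus) add -us.
So futed → futedus.

futedus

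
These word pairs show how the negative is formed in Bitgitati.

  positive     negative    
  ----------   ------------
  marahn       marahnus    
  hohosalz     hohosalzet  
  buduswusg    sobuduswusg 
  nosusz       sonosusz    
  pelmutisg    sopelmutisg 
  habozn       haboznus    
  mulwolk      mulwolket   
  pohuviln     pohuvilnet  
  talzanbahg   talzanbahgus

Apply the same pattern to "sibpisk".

sosibpisk

hohosalz and nosusz both end in -z yet inflect differently (hohosalzet, sonosusz), so the final letter is not what conditions the rule; the second-to-last letter is.
"sibpisk" has second-to-last letter 's'. The stems whose second-to-last letter is 's' (pelmutisg → sopelmutisg, nosusz → sonosusz, buduswusg → sobuduswusg) add the prefix so-.
The other patterns: stems whose second-to-last letter is 'l' add -et; stems whose second-to-last letter is 'h' or 'z' add -us.
So sibpisk → sosibpisk.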